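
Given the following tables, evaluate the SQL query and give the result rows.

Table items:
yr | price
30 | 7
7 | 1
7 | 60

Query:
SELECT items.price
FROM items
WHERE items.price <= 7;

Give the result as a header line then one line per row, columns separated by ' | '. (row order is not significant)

After WHERE (2 rows):
items.yr | items.price
30 | 7
7 | 1
After SELECT (2 rows):
items.price
7
1

== RESULT ==
items.price
7
1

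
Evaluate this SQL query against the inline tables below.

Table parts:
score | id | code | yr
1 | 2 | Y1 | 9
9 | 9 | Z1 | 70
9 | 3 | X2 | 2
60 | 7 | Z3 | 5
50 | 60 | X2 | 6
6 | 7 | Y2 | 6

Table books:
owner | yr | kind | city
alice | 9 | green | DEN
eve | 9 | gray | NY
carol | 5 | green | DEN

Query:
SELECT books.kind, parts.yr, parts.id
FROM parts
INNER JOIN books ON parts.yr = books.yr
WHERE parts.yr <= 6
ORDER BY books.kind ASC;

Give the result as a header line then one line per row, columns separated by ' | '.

After JOIN books (3 rows):
parts.score | parts.id | parts.code | parts.yr | books.owner | books.yr | books.kind | books.city
1 | 2 | Y1 | 9 | alice | 9 | green | DEN
1 | 2 | Y1 | 9 | eve | 9 | gray | NY
60 | 7 | Z3 | 5 | carol | 5 | green | DEN
After WHERE (1 rows):
parts.score | parts.id | parts.code | parts.yr | books.owner | books.yr | books.kind | books.city
60 | 7 | Z3 | 5 | carol | 5 | green | DEN
After SELECT (1 rows):
books.kind | parts.yr | parts.id
green | 5 | 7
After ORDER BY (1 rows):
books.kind | parts.yr | parts.id
green | 5 | 7

== RESULT ==
books.kind | parts.yr | parts.id
green | 5 | 7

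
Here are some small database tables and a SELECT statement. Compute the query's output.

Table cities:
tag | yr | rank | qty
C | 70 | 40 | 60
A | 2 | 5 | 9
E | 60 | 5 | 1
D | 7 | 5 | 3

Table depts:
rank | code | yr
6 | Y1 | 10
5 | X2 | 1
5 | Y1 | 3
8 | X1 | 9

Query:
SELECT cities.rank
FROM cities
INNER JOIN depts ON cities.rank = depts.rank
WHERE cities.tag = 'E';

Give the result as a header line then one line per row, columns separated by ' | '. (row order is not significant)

== RESULT ==
cities.rank
5
5

Derivation:
After JOIN depts (6 rows):
cities.tag | cities.yr | cities.rank | cities.qty | depts.rank | depts.code | depts.yr
A | 2 | 5 | 9 | 5 | X2 | 1
A | 2 | 5 | 9 | 5 | Y1 | 3
E | 60 | 5 | 1 | 5 | X2 | 1
E | 60 | 5 | 1 | 5 | Y1 | 3
D | 7 | 5 | 3 | 5 | X2 | 1
D | 7 | 5 | 3 | 5 | Y1 | 3
After WHERE (2 rows):
cities.tag | cities.yr | cities.rank | cities.qty | depts.rank | depts.code | depts.yr
E | 60 | 5 | 1 | 5 | X2 | 1
E | 60 | 5 | 1 | 5 | Y1 | 3
After SELECT (2 rows):
cities.rank
5
5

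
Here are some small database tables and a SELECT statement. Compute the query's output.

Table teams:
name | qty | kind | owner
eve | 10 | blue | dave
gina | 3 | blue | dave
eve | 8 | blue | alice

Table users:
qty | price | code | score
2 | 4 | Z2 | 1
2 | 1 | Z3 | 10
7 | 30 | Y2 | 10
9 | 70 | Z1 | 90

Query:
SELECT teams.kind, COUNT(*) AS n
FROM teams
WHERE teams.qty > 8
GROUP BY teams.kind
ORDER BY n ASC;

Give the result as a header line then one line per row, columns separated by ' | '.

After WHERE (1 rows):
teams.name | teams.qty | teams.kind | teams.owner
eve | 10 | blue | dave
After GROUP BY (1 rows):
teams.kind | n
blue | 1
After ORDER BY (1 rows):
teams.kind | n
blue | 1

== RESULT ==
teams.kind | n
blue | 1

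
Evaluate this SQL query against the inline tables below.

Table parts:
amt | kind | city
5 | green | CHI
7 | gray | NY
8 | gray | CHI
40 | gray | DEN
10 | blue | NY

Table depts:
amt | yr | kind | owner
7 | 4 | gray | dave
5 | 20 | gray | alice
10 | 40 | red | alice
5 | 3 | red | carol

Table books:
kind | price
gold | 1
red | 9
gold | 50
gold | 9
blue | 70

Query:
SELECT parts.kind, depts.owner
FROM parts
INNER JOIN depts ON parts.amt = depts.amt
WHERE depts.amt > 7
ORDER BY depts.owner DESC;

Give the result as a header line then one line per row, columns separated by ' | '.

After JOIN depts (4 rows):
parts.amt | parts.kind | parts.city | depts.amt | depts.yr | depts.kind | depts.owner
5 | green | CHI | 5 | 20 | gray | alice
5 | green | CHI | 5 | 3 | red | carol
7 | gray | NY | 7 | 4 | gray | dave
10 | blue | NY | 10 | 40 | red | alice
After WHERE (1 rows):
parts.amt | parts.kind | parts.city | depts.amt | depts.yr | depts.kind | depts.owner
10 | blue | NY | 10 | 40 | red | alice
After SELECT (1 rows):
parts.kind | depts.owner
blue | alice
After ORDER BY (1 rows):
parts.kind | depts.owner
blue | alice

== RESULT ==
parts.kind | depts.owner
blue | alice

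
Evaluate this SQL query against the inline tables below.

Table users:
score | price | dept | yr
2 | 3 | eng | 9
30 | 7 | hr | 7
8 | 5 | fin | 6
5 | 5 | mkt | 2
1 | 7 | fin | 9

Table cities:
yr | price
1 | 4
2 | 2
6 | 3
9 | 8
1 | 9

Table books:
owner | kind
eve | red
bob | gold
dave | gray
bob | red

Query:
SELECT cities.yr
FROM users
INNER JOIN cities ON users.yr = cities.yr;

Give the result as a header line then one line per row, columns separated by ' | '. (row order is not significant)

== RESULT ==
cities.yr
9
6
2
9

Derivation:
After JOIN cities (4 rows):
users.score | users.price | users.dept | users.yr | cities.yr | cities.price
2 | 3 | eng | 9 | 9 | 8
8 | 5 | fin | 6 | 6 | 3
5 | 5 | mkt | 2 | 2 | 2
1 | 7 | fin | 9 | 9 | 8
After SELECT (4 rows):
cities.yr
9
6
2
9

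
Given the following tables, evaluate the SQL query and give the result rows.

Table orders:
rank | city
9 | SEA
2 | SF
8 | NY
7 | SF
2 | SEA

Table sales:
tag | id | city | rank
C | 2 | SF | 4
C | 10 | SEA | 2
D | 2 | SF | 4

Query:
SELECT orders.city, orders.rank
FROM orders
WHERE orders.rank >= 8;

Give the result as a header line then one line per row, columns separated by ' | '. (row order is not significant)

After WHERE (2 rows):
orders.rank | orders.city
9 | SEA
8 | NY
After SELECT (2 rows):
orders.city | orders.rank
SEA | 9
NY | 8

== RESULT ==
orders.city | orders.rank
SEA | 9
NY | 8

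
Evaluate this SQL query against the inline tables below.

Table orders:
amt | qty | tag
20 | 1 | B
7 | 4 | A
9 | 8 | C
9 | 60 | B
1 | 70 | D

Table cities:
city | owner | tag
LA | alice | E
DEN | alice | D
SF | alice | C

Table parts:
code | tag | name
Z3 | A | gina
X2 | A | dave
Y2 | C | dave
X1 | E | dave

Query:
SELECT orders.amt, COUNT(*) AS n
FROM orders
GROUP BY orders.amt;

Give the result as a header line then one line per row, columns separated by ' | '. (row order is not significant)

After GROUP BY (4 rows):
orders.amt | n
20 | 1
7 | 1
9 | 2
1 | 1

== RESULT ==
orders.amt | n
20 | 1
7 | 1
9 | 2
1 | 1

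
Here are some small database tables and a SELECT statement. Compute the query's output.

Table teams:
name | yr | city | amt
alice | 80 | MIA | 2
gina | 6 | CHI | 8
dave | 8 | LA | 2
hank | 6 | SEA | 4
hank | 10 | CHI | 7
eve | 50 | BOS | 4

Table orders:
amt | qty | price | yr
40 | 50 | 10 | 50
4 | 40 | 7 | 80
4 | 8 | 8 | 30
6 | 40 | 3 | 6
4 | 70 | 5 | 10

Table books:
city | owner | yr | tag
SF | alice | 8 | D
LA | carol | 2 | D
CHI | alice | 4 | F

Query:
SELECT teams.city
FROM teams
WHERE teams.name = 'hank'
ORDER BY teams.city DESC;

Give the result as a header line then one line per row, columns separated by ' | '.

== RESULT ==
teams.city
SEA
CHI

Derivation:
After WHERE (2 rows):
teams.name | teams.yr | teams.city | teams.amt
hank | 6 | SEA | 4
hank | 10 | CHI | 7
After SELECT (2 rows):
teams.city
SEA
CHI
After ORDER BY (2 rows):
teams.city
SEA
CHI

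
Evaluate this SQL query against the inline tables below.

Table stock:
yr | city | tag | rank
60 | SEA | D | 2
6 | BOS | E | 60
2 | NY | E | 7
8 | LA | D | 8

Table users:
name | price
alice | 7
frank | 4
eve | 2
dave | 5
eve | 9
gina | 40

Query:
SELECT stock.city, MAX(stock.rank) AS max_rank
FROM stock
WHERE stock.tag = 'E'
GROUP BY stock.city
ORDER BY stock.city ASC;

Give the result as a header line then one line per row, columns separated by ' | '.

After WHERE (2 rows):
stock.yr | stock.city | stock.tag | stock.rank
6 | BOS | E | 60
2 | NY | E | 7
After GROUP BY (2 rows):
stock.city | max_rank
BOS | 60
NY | 7
After ORDER BY (2 rows):
stock.city | max_rank
BOS | 60
NY | 7

== RESULT ==
stock.city | max_rank
BOS | 60
NY | 7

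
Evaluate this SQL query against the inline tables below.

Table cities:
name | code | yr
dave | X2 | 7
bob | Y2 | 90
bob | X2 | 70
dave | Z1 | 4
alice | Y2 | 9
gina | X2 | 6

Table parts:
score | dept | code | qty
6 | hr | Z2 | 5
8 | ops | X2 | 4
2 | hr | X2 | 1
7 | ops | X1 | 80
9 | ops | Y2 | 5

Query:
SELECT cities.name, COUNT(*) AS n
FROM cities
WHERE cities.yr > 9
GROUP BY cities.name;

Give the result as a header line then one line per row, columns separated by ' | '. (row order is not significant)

After WHERE (2 rows):
cities.name | cities.code | cities.yr
bob | Y2 | 90
bob | X2 | 70
After GROUP BY (1 rows):
cities.name | n
bob | 2

== RESULT ==
cities.name | n
bob | 2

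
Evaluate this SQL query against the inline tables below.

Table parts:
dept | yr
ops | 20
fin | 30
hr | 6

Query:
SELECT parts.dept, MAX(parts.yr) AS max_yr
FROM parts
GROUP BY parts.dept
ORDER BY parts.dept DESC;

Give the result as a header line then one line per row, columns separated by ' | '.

== RESULT ==
parts.dept | max_yr
ops | 20
hr | 6
fin | 30

Derivation:
After GROUP BY (3 rows):
parts.dept | max_yr
ops | 20
fin | 30
hr | 6
After ORDER BY (3 rows):
parts.dept | max_yr
ops | 20
hr | 6
fin | 30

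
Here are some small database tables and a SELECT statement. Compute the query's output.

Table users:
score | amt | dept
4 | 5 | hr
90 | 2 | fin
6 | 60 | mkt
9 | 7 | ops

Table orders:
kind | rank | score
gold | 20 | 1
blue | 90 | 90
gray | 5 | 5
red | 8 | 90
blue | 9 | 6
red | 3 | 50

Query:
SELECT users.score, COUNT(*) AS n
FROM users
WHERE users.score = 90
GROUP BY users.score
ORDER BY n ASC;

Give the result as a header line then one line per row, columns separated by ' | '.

== RESULT ==
users.score | n
90 | 1

Derivation:
After WHERE (1 rows):
users.score | users.amt | users.dept
90 | 2 | fin
After GROUP BY (1 rows):
users.score | n
90 | 1
After ORDER BY (1 rows):
users.score | n
90 | 1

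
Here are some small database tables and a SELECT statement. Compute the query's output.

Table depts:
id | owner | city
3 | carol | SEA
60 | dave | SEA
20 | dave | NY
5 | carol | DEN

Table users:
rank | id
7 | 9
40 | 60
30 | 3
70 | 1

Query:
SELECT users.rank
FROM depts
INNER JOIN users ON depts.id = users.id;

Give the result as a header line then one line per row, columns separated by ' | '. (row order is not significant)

== RESULT ==
users.rank
30
40

Derivation:
After JOIN users (2 rows):
depts.id | depts.owner | depts.city | users.rank | users.id
3 | carol | SEA | 30 | 3
60 | dave | SEA | 40 | 60
After SELECT (2 rows):
users.rank
30
40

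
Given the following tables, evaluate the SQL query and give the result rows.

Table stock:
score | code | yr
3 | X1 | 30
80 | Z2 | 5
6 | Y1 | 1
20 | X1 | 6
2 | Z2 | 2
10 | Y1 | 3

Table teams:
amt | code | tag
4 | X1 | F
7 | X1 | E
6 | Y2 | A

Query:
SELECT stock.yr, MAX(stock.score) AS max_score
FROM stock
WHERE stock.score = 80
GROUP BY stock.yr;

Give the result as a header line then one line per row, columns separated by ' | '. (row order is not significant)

After WHERE (1 rows):
stock.score | stock.code | stock.yr
80 | Z2 | 5
After GROUP BY (1 rows):
stock.yr | max_score
5 | 80

== RESULT ==
stock.yr | max_score
5 | 80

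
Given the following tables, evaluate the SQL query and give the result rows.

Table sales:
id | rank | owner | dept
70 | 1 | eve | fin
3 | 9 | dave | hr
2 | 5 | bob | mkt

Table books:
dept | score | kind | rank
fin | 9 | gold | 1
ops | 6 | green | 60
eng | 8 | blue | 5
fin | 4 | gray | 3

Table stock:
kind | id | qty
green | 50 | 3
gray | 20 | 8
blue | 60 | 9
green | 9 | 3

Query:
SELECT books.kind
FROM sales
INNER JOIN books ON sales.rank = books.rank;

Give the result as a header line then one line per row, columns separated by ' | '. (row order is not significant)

== RESULT ==
books.kind
gold
blue

Derivation:
After JOIN books (2 rows):
sales.id | sales.rank | sales.owner | sales.dept | books.dept | books.score | books.kind | books.rank
70 | 1 | eve | fin | fin | 9 | gold | 1
2 | 5 | bob | mkt | eng | 8 | blue | 5
After SELECT (2 rows):
books.kind
gold
blue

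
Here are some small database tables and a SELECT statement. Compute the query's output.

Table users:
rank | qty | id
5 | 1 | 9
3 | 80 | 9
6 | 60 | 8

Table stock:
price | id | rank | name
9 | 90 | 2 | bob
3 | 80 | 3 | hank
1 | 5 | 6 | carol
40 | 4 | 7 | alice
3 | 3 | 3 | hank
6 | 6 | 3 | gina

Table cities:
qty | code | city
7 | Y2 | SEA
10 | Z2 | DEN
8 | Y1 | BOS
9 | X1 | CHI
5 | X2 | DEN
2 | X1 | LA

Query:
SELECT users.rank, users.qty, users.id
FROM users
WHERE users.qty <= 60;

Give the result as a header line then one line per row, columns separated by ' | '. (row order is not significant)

== RESULT ==
users.rank | users.qty | users.id
5 | 1 | 9
6 | 60 | 8

Derivation:
After WHERE (2 rows):
users.rank | users.qty | users.id
5 | 1 | 9
6 | 60 | 8
After SELECT (2 rows):
users.rank | users.qty | users.id
5 | 1 | 9
6 | 60 | 8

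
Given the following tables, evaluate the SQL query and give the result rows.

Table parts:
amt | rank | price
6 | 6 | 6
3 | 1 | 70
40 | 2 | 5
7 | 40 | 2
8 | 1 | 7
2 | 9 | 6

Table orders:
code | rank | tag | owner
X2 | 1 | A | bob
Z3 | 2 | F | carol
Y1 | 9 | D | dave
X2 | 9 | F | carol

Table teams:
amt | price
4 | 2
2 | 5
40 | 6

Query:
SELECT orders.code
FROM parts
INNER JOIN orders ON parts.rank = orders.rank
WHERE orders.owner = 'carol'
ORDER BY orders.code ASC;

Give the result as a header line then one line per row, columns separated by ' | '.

== RESULT ==
orders.code
X2
Z3

Derivation:
After JOIN orders (5 rows):
parts.amt | parts.rank | parts.price | orders.code | orders.rank | orders.tag | orders.owner
3 | 1 | 70 | X2 | 1 | A | bob
40 | 2 | 5 | Z3 | 2 | F | carol
8 | 1 | 7 | X2 | 1 | A | bob
2 | 9 | 6 | Y1 | 9 | D | dave
2 | 9 | 6 | X2 | 9 | F | carol
After WHERE (2 rows):
parts.amt | parts.rank | parts.price | orders.code | orders.rank | orders.tag | orders.owner
40 | 2 | 5 | Z3 | 2 | F | carol
2 | 9 | 6 | X2 | 9 | F | carol
After SELECT (2 rows):
orders.code
Z3
X2
After ORDER BY (2 rows):
orders.code
X2
Z3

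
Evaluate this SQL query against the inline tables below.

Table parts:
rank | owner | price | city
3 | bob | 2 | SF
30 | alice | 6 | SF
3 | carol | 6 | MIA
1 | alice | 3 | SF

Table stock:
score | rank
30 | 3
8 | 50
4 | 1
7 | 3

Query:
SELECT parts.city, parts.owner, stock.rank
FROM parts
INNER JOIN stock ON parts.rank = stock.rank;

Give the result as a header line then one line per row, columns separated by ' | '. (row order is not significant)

== RESULT ==
parts.city | parts.owner | stock.rank
SF | bob | 3
SF | bob | 3
MIA | carol | 3
MIA | carol | 3
SF | alice | 1

Derivation:
After JOIN stock (5 rows):
parts.rank | parts.owner | parts.price | parts.city | stock.score | stock.rank
3 | bob | 2 | SF | 30 | 3
3 | bob | 2 | SF | 7 | 3
3 | carol | 6 | MIA | 30 | 3
3 | carol | 6 | MIA | 7 | 3
1 | alice | 3 | SF | 4 | 1
After SELECT (5 rows):
parts.city | parts.owner | stock.rank
SF | bob | 3
SF | bob | 3
MIA | carol | 3
MIA | carol | 3
SF | alice | 1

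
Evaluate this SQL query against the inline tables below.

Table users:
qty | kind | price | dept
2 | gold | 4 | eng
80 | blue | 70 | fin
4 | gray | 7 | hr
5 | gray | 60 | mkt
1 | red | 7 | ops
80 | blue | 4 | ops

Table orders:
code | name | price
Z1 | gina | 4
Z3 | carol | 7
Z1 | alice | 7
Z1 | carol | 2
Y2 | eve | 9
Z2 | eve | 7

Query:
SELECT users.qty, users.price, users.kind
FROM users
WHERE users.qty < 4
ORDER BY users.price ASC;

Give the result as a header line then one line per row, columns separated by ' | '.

After WHERE (2 rows):
users.qty | users.kind | users.price | users.dept
2 | gold | 4 | eng
1 | red | 7 | ops
After SELECT (2 rows):
users.qty | users.price | users.kind
2 | 4 | gold
1 | 7 | red
After ORDER BY (2 rows):
users.qty | users.price | users.kind
2 | 4 | gold
1 | 7 | red

== RESULT ==
users.qty | users.price | users.kind
2 | 4 | gold
1 | 7 | red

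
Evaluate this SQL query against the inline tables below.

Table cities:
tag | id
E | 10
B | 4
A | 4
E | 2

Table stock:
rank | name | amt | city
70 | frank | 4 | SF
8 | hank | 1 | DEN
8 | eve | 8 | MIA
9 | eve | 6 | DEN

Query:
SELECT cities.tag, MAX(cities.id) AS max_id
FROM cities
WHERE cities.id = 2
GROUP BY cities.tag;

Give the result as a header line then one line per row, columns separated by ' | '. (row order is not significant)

After WHERE (1 rows):
cities.tag | cities.id
E | 2
After GROUP BY (1 rows):
cities.tag | max_id
E | 2

== RESULT ==
cities.tag | max_id
E | 2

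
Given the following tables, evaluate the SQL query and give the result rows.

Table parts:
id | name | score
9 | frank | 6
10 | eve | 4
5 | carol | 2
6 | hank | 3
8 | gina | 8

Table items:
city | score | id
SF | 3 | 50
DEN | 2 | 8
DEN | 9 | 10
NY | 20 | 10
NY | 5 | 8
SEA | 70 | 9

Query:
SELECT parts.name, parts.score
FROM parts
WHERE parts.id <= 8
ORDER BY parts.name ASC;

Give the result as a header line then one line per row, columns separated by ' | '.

== RESULT ==
parts.name | parts.score
carol | 2
gina | 8
hank | 3

Derivation:
After WHERE (3 rows):
parts.id | parts.name | parts.score
5 | carol | 2
6 | hank | 3
8 | gina | 8
After SELECT (3 rows):
parts.name | parts.score
carol | 2
hank | 3
gina | 8
After ORDER BY (3 rows):
parts.name | parts.score
carol | 2
gina | 8
hank | 3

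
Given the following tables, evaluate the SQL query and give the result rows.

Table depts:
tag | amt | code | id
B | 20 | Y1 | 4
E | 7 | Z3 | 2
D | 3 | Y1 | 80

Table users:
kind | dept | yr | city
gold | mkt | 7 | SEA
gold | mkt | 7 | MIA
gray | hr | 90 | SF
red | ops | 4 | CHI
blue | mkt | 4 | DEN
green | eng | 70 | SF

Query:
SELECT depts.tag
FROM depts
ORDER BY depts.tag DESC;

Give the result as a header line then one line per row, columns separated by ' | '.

== RESULT ==
depts.tag
E
D
B

Derivation:
After SELECT (3 rows):
depts.tag
B
E
D
After ORDER BY (3 rows):
depts.tag
E
D
B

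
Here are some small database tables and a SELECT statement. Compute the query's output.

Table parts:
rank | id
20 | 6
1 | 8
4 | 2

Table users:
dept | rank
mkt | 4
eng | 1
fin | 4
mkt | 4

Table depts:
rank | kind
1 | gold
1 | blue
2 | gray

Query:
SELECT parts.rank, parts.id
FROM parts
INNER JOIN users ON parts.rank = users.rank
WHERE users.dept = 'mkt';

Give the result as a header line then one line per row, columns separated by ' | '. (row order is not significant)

After JOIN users (4 rows):
parts.rank | parts.id | users.dept | users.rank
1 | 8 | eng | 1
4 | 2 | mkt | 4
4 | 2 | fin | 4
4 | 2 | mkt | 4
After WHERE (2 rows):
parts.rank | parts.id | users.dept | users.rank
4 | 2 | mkt | 4
4 | 2 | mkt | 4
After SELECT (2 rows):
parts.rank | parts.id
4 | 2
4 | 2

== RESULT ==
parts.rank | parts.id
4 | 2
4 | 2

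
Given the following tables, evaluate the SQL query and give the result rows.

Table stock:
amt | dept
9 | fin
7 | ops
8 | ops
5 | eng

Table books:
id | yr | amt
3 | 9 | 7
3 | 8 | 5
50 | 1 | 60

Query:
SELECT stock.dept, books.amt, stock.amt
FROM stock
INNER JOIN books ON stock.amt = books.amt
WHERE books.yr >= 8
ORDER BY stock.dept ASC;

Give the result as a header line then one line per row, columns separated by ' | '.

== RESULT ==
stock.dept | books.amt | stock.amt
eng | 5 | 5
ops | 7 | 7

Derivation:
After JOIN books (2 rows):
stock.amt | stock.dept | books.id | books.yr | books.amt
7 | ops | 3 | 9 | 7
5 | eng | 3 | 8 | 5
After WHERE (2 rows):
stock.amt | stock.dept | books.id | books.yr | books.amt
7 | ops | 3 | 9 | 7
5 | eng | 3 | 8 | 5
After SELECT (2 rows):
stock.dept | books.amt | stock.amt
ops | 7 | 7
eng | 5 | 5
After ORDER BY (2 rows):
stock.dept | books.amt | stock.amt
eng | 5 | 5
ops | 7 | 7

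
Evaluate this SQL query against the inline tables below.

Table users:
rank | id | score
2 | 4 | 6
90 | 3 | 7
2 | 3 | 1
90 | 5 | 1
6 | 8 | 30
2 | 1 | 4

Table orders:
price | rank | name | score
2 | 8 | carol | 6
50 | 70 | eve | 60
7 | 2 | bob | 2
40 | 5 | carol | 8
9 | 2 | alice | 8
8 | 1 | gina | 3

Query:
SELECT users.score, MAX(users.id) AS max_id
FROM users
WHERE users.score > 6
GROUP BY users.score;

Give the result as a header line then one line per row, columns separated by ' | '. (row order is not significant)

After WHERE (2 rows):
users.rank | users.id | users.score
90 | 3 | 7
6 | 8 | 30
After GROUP BY (2 rows):
users.score | max_id
7 | 3
30 | 8

== RESULT ==
users.score | max_id
7 | 3
30 | 8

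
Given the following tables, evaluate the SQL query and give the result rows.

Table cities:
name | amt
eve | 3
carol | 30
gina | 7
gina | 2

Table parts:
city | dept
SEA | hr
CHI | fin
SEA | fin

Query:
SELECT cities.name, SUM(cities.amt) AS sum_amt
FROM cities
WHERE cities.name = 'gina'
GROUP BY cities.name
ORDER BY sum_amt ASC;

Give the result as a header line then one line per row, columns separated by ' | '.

== RESULT ==
cities.name | sum_amt
gina | 9

Derivation:
After WHERE (2 rows):
cities.name | cities.amt
gina | 7
gina | 2
After GROUP BY (1 rows):
cities.name | sum_amt
gina | 9
After ORDER BY (1 rows):
cities.name | sum_amt
gina | 9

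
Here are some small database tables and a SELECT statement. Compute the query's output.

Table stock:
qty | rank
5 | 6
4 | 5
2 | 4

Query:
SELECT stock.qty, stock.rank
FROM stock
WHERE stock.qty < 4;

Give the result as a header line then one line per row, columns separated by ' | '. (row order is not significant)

After WHERE (1 rows):
stock.qty | stock.rank
2 | 4
After SELECT (1 rows):
stock.qty | stock.rank
2 | 4

== RESULT ==
stock.qty | stock.rank
2 | 4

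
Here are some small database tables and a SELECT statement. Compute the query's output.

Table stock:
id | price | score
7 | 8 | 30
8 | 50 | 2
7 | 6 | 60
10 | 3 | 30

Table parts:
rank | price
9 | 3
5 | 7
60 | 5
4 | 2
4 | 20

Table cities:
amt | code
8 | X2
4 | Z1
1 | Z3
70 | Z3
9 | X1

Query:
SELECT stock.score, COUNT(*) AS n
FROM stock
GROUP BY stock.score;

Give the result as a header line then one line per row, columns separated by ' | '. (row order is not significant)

== RESULT ==
stock.score | n
30 | 2
2 | 1
60 | 1

Derivation:
After GROUP BY (3 rows):
stock.score | n
30 | 2
2 | 1
60 | 1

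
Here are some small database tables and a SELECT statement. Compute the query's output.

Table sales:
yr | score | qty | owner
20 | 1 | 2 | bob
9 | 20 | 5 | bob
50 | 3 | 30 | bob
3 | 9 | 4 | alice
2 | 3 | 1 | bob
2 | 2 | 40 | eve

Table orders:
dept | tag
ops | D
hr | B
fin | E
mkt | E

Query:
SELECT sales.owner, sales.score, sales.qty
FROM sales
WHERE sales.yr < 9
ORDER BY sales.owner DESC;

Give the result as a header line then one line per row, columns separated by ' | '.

== RESULT ==
sales.owner | sales.score | sales.qty
eve | 2 | 40
bob | 3 | 1
alice | 9 | 4

Derivation:
After WHERE (3 rows):
sales.yr | sales.score | sales.qty | sales.owner
3 | 9 | 4 | alice
2 | 3 | 1 | bob
2 | 2 | 40 | eve
After SELECT (3 rows):
sales.owner | sales.score | sales.qty
alice | 9 | 4
bob | 3 | 1
eve | 2 | 40
After ORDER BY (3 rows):
sales.owner | sales.score | sales.qty
eve | 2 | 40
bob | 3 | 1
alice | 9 | 4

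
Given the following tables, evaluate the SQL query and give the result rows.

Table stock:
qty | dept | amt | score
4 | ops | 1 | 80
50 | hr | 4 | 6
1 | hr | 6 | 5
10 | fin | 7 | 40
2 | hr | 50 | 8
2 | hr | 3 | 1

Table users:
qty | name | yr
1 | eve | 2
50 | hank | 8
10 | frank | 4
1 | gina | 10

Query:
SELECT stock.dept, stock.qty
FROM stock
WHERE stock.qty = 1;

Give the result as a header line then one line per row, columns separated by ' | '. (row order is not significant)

After WHERE (1 rows):
stock.qty | stock.dept | stock.amt | stock.score
1 | hr | 6 | 5
After SELECT (1 rows):
stock.dept | stock.qty
hr | 1

== RESULT ==
stock.dept | stock.qty
hr | 1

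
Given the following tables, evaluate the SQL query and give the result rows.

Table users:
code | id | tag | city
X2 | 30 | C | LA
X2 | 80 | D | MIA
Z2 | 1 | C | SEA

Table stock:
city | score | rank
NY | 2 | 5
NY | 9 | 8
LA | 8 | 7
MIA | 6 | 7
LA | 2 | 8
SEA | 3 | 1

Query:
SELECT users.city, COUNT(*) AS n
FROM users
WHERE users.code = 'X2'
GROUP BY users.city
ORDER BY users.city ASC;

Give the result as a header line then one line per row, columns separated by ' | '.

== RESULT ==
users.city | n
LA | 1
MIA | 1

Derivation:
After WHERE (2 rows):
users.code | users.id | users.tag | users.city
X2 | 30 | C | LA
X2 | 80 | D | MIA
After GROUP BY (2 rows):
users.city | n
LA | 1
MIA | 1
After ORDER BY (2 rows):
users.city | n
LA | 1
MIA | 1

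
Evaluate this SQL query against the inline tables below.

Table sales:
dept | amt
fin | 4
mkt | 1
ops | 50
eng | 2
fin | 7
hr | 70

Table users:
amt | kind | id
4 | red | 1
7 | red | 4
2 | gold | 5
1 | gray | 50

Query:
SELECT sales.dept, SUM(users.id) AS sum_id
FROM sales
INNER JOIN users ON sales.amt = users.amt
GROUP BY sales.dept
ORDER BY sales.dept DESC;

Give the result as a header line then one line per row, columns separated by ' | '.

== RESULT ==
sales.dept | sum_id
mkt | 50
fin | 5
eng | 5

Derivation:
After JOIN users (4 rows):
sales.dept | sales.amt | users.amt | users.kind | users.id
fin | 4 | 4 | red | 1
mkt | 1 | 1 | gray | 50
eng | 2 | 2 | gold | 5
fin | 7 | 7 | red | 4
After GROUP BY (3 rows):
sales.dept | sum_id
fin | 5
mkt | 50
eng | 5
After ORDER BY (3 rows):
sales.dept | sum_id
mkt | 50
fin | 5
eng | 5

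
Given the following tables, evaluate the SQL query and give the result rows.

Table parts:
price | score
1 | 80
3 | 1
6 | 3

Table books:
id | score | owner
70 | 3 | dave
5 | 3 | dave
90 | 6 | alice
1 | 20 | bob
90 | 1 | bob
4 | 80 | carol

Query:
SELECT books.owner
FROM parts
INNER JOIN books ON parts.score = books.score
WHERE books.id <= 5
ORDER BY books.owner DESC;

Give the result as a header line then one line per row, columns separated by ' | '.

== RESULT ==
books.owner
dave
carol

Derivation:
After JOIN books (4 rows):
parts.price | parts.score | books.id | books.score | books.owner
1 | 80 | 4 | 80 | carol
3 | 1 | 90 | 1 | bob
6 | 3 | 70 | 3 | dave
6 | 3 | 5 | 3 | dave
After WHERE (2 rows):
parts.price | parts.score | books.id | books.score | books.owner
1 | 80 | 4 | 80 | carol
6 | 3 | 5 | 3 | dave
After SELECT (2 rows):
books.owner
carol
dave
After ORDER BY (2 rows):
books.owner
dave
carol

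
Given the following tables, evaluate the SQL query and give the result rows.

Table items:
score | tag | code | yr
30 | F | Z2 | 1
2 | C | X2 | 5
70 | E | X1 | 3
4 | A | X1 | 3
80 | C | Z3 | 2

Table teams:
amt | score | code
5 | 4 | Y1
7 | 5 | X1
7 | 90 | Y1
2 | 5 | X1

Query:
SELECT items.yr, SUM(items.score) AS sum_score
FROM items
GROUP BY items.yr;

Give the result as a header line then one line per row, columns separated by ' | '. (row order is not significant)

== RESULT ==
items.yr | sum_score
1 | 30
5 | 2
3 | 74
2 | 80

Derivation:
After GROUP BY (4 rows):
items.yr | sum_score
1 | 30
5 | 2
3 | 74
2 | 80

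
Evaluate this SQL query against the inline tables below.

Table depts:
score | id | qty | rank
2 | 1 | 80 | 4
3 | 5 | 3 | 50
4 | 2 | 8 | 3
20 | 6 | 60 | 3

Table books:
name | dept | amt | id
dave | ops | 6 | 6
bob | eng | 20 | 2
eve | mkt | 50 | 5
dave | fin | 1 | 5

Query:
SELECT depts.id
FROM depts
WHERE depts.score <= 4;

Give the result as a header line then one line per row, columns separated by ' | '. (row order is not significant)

After WHERE (3 rows):
depts.score | depts.id | depts.qty | depts.rank
2 | 1 | 80 | 4
3 | 5 | 3 | 50
4 | 2 | 8 | 3
After SELECT (3 rows):
depts.id
1
5
2

== RESULT ==
depts.id
1
5
2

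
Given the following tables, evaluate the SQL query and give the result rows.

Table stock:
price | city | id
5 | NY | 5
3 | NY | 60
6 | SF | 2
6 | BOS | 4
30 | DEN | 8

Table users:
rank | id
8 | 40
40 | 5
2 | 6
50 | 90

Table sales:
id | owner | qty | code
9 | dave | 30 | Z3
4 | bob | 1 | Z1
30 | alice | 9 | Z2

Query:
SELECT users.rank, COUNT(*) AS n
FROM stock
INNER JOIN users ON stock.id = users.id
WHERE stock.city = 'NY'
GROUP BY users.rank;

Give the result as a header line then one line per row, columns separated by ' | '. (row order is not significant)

== RESULT ==
users.rank | n
40 | 1

Derivation:
After JOIN users (1 rows):
stock.price | stock.city | stock.id | users.rank | users.id
5 | NY | 5 | 40 | 5
After WHERE (1 rows):
stock.price | stock.city | stock.id | users.rank | users.id
5 | NY | 5 | 40 | 5
After GROUP BY (1 rows):
users.rank | n
40 | 1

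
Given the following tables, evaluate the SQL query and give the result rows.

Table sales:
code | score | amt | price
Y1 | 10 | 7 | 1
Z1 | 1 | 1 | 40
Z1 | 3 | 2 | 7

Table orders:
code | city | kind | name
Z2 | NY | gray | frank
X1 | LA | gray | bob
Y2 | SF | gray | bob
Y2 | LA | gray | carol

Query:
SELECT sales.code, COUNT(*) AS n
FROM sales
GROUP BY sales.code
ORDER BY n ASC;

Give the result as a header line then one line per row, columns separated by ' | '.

After GROUP BY (2 rows):
sales.code | n
Y1 | 1
Z1 | 2
After ORDER BY (2 rows):
sales.code | n
Y1 | 1
Z1 | 2

== RESULT ==
sales.code | n
Y1 | 1
Z1 | 2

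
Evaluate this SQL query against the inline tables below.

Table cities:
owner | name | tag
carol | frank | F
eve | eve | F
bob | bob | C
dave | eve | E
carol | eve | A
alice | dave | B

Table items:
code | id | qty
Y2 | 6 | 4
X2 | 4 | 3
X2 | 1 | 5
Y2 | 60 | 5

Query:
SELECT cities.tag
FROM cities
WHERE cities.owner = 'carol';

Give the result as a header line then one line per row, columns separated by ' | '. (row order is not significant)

After WHERE (2 rows):
cities.owner | cities.name | cities.tag
carol | frank | F
carol | eve | A
After SELECT (2 rows):
cities.tag
F
A

== RESULT ==
cities.tag
F
A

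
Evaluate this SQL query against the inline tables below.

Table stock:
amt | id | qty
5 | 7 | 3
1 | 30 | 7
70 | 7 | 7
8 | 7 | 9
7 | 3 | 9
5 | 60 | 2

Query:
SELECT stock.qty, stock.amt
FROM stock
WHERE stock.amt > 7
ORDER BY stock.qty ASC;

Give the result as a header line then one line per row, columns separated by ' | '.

After WHERE (2 rows):
stock.amt | stock.id | stock.qty
70 | 7 | 7
8 | 7 | 9
After SELECT (2 rows):
stock.qty | stock.amt
7 | 70
9 | 8
After ORDER BY (2 rows):
stock.qty | stock.amt
7 | 70
9 | 8

== RESULT ==
stock.qty | stock.amt
7 | 70
9 | 8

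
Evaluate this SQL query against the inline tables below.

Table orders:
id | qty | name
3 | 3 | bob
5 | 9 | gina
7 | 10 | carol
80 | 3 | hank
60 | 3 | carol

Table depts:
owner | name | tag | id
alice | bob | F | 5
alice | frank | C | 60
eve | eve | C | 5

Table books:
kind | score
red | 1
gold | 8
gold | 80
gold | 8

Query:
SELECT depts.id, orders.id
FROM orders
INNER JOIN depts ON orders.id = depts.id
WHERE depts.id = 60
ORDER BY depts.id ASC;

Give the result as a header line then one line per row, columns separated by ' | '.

After JOIN depts (3 rows):
orders.id | orders.qty | orders.name | depts.owner | depts.name | depts.tag | depts.id
5 | 9 | gina | alice | bob | F | 5
5 | 9 | gina | eve | eve | C | 5
60 | 3 | carol | alice | frank | C | 60
After WHERE (1 rows):
orders.id | orders.qty | orders.name | depts.owner | depts.name | depts.tag | depts.id
60 | 3 | carol | alice | frank | C | 60
After SELECT (1 rows):
depts.id | orders.id
60 | 60
After ORDER BY (1 rows):
depts.id | orders.id
60 | 60

== RESULT ==
depts.id | orders.id
60 | 60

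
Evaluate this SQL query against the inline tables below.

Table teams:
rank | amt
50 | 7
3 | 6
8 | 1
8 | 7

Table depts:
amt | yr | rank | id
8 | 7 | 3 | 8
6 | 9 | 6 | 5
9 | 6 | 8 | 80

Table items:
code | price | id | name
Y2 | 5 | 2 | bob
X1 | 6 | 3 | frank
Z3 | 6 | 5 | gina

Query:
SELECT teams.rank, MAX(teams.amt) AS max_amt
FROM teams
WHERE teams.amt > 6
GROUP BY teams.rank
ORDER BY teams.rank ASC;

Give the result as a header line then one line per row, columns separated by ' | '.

== RESULT ==
teams.rank | max_amt
8 | 7
50 | 7

Derivation:
After WHERE (2 rows):
teams.rank | teams.amt
50 | 7
8 | 7
After GROUP BY (2 rows):
teams.rank | max_amt
50 | 7
8 | 7
After ORDER BY (2 rows):
teams.rank | max_amt
8 | 7
50 | 7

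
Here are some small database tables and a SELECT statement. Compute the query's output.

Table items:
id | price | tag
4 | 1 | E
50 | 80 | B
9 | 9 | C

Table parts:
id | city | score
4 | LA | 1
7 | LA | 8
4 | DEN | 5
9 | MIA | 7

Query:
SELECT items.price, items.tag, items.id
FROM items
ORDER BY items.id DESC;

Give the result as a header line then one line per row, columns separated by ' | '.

== RESULT ==
items.price | items.tag | items.id
80 | B | 50
9 | C | 9
1 | E | 4

Derivation:
After SELECT (3 rows):
items.price | items.tag | items.id
1 | E | 4
80 | B | 50
9 | C | 9
After ORDER BY (3 rows):
items.price | items.tag | items.id
80 | B | 50
9 | C | 9
1 | E | 4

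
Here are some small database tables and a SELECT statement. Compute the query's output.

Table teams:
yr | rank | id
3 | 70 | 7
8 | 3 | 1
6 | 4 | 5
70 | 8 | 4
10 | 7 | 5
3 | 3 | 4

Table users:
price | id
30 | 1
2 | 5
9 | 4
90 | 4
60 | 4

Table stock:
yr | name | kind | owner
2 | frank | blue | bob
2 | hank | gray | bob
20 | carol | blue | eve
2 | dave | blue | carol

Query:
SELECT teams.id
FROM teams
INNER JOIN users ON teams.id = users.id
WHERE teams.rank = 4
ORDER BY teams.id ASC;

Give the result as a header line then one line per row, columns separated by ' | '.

== RESULT ==
teams.id
5

Derivation:
After JOIN users (9 rows):
teams.yr | teams.rank | teams.id | users.price | users.id
8 | 3 | 1 | 30 | 1
6 | 4 | 5 | 2 | 5
70 | 8 | 4 | 9 | 4
70 | 8 | 4 | 90 | 4
70 | 8 | 4 | 60 | 4
10 | 7 | 5 | 2 | 5
3 | 3 | 4 | 9 | 4
3 | 3 | 4 | 90 | 4
3 | 3 | 4 | 60 | 4
After WHERE (1 rows):
teams.yr | teams.rank | teams.id | users.price | users.id
6 | 4 | 5 | 2 | 5
After SELECT (1 rows):
teams.id
5
After ORDER BY (1 rows):
teams.id
5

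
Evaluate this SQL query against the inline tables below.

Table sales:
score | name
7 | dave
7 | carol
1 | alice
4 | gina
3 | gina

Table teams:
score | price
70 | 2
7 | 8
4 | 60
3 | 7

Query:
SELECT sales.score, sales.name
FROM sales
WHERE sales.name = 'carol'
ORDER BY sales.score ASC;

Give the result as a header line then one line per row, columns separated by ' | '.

After WHERE (1 rows):
sales.score | sales.name
7 | carol
After SELECT (1 rows):
sales.score | sales.name
7 | carol
After ORDER BY (1 rows):
sales.score | sales.name
7 | carol

== RESULT ==
sales.score | sales.name
7 | carol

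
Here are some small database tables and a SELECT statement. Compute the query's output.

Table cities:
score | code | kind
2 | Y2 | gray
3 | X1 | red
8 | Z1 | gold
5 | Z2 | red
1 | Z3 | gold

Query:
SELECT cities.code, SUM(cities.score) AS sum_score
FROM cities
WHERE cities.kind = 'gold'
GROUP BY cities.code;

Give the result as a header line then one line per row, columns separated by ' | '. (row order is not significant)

== RESULT ==
cities.code | sum_score
Z1 | 8
Z3 | 1

Derivation:
After WHERE (2 rows):
cities.score | cities.code | cities.kind
8 | Z1 | gold
1 | Z3 | gold
After GROUP BY (2 rows):
cities.code | sum_score
Z1 | 8
Z3 | 1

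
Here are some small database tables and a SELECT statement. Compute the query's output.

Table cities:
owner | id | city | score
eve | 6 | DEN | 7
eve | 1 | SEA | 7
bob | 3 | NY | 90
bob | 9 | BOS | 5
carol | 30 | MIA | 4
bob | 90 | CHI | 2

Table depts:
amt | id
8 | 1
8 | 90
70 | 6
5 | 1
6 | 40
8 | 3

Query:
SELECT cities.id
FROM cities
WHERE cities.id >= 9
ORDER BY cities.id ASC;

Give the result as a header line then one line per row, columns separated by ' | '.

After WHERE (3 rows):
cities.owner | cities.id | cities.city | cities.score
bob | 9 | BOS | 5
carol | 30 | MIA | 4
bob | 90 | CHI | 2
After SELECT (3 rows):
cities.id
9
30
90
After ORDER BY (3 rows):
cities.id
9
30
90

== RESULT ==
cities.id
9
30
90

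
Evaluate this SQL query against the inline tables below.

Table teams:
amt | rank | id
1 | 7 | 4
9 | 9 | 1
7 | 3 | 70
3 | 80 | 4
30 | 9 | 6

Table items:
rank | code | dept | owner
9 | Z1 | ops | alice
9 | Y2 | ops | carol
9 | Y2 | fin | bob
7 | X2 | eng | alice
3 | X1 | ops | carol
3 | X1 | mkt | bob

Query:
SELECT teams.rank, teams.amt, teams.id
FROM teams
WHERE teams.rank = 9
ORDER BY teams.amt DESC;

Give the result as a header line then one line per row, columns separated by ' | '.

== RESULT ==
teams.rank | teams.amt | teams.id
9 | 30 | 6
9 | 9 | 1

Derivation:
After WHERE (2 rows):
teams.amt | teams.rank | teams.id
9 | 9 | 1
30 | 9 | 6
After SELECT (2 rows):
teams.rank | teams.amt | teams.id
9 | 9 | 1
9 | 30 | 6
After ORDER BY (2 rows):
teams.rank | teams.amt | teams.id
9 | 30 | 6
9 | 9 | 1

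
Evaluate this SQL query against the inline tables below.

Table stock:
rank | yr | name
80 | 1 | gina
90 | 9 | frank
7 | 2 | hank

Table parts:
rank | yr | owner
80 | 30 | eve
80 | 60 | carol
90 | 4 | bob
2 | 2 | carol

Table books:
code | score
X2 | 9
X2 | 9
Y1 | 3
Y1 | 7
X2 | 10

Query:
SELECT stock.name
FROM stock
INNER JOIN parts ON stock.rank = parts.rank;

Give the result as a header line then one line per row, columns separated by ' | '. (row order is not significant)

After JOIN parts (3 rows):
stock.rank | stock.yr | stock.name | parts.rank | parts.yr | parts.owner
80 | 1 | gina | 80 | 30 | eve
80 | 1 | gina | 80 | 60 | carol
90 | 9 | frank | 90 | 4 | bob
After SELECT (3 rows):
stock.name
gina
gina
frank

== RESULT ==
stock.name
gina
gina
frank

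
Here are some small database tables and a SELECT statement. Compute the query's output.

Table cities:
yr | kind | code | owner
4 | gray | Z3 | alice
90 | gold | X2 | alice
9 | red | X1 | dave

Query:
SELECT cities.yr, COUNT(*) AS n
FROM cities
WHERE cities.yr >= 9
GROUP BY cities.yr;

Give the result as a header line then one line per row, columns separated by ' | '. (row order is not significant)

After WHERE (2 rows):
cities.yr | cities.kind | cities.code | cities.owner
90 | gold | X2 | alice
9 | red | X1 | dave
After GROUP BY (2 rows):
cities.yr | n
90 | 1
9 | 1

== RESULT ==
cities.yr | n
90 | 1
9 | 1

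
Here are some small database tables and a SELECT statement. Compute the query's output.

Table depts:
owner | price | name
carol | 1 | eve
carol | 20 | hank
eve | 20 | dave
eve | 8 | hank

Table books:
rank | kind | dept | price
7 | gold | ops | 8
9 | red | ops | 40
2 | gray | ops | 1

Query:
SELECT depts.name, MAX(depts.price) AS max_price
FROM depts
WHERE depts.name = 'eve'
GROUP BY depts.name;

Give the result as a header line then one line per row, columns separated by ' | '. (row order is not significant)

After WHERE (1 rows):
depts.owner | depts.price | depts.name
carol | 1 | eve
After GROUP BY (1 rows):
depts.name | max_price
eve | 1

== RESULT ==
depts.name | max_price
eve | 1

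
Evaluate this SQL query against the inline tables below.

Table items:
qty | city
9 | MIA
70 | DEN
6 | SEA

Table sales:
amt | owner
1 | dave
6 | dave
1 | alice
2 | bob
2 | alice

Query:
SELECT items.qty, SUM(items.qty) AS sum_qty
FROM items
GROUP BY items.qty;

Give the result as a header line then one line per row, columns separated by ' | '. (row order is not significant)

== RESULT ==
items.qty | sum_qty
9 | 9
70 | 70
6 | 6

Derivation:
After GROUP BY (3 rows):
items.qty | sum_qty
9 | 9
70 | 70
6 | 6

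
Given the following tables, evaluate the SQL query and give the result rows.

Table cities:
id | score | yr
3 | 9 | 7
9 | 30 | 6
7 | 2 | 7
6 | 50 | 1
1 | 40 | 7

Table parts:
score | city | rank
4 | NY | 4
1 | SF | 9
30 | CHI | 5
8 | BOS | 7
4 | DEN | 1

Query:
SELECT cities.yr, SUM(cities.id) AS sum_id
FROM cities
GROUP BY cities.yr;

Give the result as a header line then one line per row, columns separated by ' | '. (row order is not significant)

After GROUP BY (3 rows):
cities.yr | sum_id
7 | 11
6 | 9
1 | 6

== RESULT ==
cities.yr | sum_id
7 | 11
6 | 9
1 | 6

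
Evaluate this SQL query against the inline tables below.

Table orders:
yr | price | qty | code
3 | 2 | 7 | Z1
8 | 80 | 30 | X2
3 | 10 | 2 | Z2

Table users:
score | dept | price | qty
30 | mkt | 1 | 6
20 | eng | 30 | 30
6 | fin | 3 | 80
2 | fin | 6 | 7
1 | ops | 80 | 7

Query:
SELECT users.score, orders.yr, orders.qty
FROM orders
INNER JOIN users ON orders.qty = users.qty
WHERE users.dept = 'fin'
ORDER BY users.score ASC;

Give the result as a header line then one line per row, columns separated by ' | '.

== RESULT ==
users.score | orders.yr | orders.qty
2 | 3 | 7

Derivation:
After JOIN users (3 rows):
orders.yr | orders.price | orders.qty | orders.code | users.score | users.dept | users.price | users.qty
3 | 2 | 7 | Z1 | 2 | fin | 6 | 7
3 | 2 | 7 | Z1 | 1 | ops | 80 | 7
8 | 80 | 30 | X2 | 20 | eng | 30 | 30
After WHERE (1 rows):
orders.yr | orders.price | orders.qty | orders.code | users.score | users.dept | users.price | users.qty
3 | 2 | 7 | Z1 | 2 | fin | 6 | 7
After SELECT (1 rows):
users.score | orders.yr | orders.qty
2 | 3 | 7
After ORDER BY (1 rows):
users.score | orders.yr | orders.qty
2 | 3 | 7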